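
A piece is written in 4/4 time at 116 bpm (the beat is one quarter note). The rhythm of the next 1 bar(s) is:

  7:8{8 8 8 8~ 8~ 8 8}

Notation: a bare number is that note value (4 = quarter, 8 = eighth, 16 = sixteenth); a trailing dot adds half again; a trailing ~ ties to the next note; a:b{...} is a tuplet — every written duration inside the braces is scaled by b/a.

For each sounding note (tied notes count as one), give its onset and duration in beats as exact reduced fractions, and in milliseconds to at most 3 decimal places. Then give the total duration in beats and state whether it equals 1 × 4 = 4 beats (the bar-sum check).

1) 0.0ms=0b +295.567ms=4/7b
2) 295.567ms=4/7b +295.567ms=4/7b
3) 591.133ms=8/7b +295.567ms=4/7b
4) 886.7ms=12/7b +886.7ms=12/7b
5) 1773.399ms=24/7b +295.567ms=4/7b
Σ=4b of 4 (116bpm 4/4) — PASS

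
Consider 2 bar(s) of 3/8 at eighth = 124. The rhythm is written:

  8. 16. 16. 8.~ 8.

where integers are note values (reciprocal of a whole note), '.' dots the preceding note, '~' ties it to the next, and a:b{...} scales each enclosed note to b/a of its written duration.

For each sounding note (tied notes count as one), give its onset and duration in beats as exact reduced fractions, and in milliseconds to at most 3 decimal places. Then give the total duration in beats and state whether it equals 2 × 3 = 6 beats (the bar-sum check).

1) 0.0ms=0b +725.806ms=3/2b
2) 725.806ms=3/2b +362.903ms=3/4b
3) 1088.71ms=9/4b +362.903ms=3/4b
4) 1451.613ms=3b +1451.613ms=3b
Σ=6b of 6 (124bpm 3/8) — PASS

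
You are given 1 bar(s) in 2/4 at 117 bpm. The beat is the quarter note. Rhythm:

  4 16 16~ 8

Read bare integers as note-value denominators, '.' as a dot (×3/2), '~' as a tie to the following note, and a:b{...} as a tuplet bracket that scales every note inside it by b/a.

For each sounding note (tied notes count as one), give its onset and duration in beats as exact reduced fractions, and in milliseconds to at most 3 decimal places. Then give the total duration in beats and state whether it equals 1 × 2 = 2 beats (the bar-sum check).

1) 0.0ms=0b +512.821ms=1b
2) 512.821ms=1b +128.205ms=1/4b
3) 641.026ms=5/4b +384.615ms=3/4b
Σ=2b of 2 (117bpm 2/4) — PASS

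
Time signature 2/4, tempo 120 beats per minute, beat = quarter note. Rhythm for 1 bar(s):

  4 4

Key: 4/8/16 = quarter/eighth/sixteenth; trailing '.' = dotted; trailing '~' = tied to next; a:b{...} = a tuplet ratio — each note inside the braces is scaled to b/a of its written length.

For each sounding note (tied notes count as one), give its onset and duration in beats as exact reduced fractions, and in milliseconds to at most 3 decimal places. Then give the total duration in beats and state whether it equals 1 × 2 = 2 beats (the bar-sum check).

1) 0.0ms=0b +500.0ms=1b
2) 500.0ms=1b +500.0ms=1b
Σ=2b of 2 (120bpm 2/4) — PASS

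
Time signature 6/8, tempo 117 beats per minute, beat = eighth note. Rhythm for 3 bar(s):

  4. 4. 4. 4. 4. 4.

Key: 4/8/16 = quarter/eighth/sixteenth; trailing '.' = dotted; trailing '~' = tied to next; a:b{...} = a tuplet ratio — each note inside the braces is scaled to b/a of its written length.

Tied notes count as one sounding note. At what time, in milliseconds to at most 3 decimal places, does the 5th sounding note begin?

note 5 onset = 12b = 6153.846ms

1. 0.0ms @ 0 + 1538.462ms (3)
2. 1538.462ms @ 3 + 1538.462ms (3)
3. 3076.923ms @ 6 + 1538.462ms (3)
4. 4615.385ms @ 9 + 1538.462ms (3)
5. 6153.846ms @ 12 + 1538.462ms (3)
6. 7692.308ms @ 15 + 1538.462ms (3)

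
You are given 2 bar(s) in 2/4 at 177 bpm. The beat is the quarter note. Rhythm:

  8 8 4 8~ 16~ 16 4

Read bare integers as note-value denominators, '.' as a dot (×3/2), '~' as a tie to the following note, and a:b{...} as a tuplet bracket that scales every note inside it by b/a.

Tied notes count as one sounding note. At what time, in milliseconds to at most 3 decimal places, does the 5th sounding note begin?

note 5 onset = 3b = 1016.949ms

1. 0.0ms @ 0 + 169.492ms (1/2)
2. 169.492ms @ 1/2 + 169.492ms (1/2)
3. 338.983ms @ 1 + 338.983ms (1)
4. 677.966ms @ 2 + 338.983ms (1)
5. 1016.949ms @ 3 + 338.983ms (1)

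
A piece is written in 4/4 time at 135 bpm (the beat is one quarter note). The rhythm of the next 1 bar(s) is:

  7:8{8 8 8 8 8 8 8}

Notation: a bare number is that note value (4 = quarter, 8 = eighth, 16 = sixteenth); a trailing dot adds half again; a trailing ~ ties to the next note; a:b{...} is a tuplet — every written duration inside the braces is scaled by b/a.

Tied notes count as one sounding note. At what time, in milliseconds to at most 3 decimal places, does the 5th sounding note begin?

note 5 onset = 16/7b = 1015.873ms

1. 0.0ms @ 0 + 253.968ms (4/7)
2. 253.968ms @ 4/7 + 253.968ms (4/7)
3. 507.937ms @ 8/7 + 253.968ms (4/7)
4. 761.905ms @ 12/7 + 253.968ms (4/7)
5. 1015.873ms @ 16/7 + 253.968ms (4/7)
6. 1269.841ms @ 20/7 + 253.968ms (4/7)
7. 1523.81ms @ 24/7 + 253.968ms (4/7)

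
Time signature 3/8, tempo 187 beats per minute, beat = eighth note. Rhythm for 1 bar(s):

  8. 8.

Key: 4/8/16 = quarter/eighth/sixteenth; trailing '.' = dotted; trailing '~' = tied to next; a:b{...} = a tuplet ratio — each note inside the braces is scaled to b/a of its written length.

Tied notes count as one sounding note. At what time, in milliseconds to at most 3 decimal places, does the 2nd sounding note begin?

1. 0.0ms @ 0 + 481.283ms (3/2)
2. 481.283ms @ 3/2 + 481.283ms (3/2)

note 2 onset = 3/2b = 481.283ms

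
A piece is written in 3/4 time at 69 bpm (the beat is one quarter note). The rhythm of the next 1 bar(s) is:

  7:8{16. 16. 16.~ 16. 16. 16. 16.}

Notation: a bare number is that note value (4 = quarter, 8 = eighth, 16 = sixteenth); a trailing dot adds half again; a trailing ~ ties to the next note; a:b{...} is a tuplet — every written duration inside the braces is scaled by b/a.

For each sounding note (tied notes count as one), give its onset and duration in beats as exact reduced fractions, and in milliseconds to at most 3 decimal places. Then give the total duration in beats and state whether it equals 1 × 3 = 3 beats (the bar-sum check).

1) 0.0ms=0b +372.671ms=3/7b
2) 372.671ms=3/7b +372.671ms=3/7b
3) 745.342ms=6/7b +745.342ms=6/7b
4) 1490.683ms=12/7b +372.671ms=3/7b
5) 1863.354ms=15/7b +372.671ms=3/7b
6) 2236.025ms=18/7b +372.671ms=3/7b
Σ=3b of 3 (69bpm 3/4) — PASS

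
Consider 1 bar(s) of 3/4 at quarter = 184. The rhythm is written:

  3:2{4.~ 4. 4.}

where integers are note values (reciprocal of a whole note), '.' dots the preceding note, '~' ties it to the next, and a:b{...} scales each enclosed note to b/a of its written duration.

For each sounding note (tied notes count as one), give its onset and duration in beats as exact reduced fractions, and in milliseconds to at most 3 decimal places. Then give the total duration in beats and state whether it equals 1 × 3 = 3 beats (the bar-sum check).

1) 0.0ms=0b +652.174ms=2b
2) 652.174ms=2b +326.087ms=1b
Σ=3b of 3 (184bpm 3/4) — PASS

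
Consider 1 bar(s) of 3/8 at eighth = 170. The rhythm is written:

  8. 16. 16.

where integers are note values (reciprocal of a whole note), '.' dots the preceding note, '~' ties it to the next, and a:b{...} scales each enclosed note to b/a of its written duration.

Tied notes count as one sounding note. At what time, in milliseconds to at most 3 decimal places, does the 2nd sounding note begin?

note 2 onset = 3/2b = 529.412ms

1. 0.0ms @ 0 + 529.412ms (3/2)
2. 529.412ms @ 3/2 + 264.706ms (3/4)
3. 794.118ms @ 9/4 + 264.706ms (3/4)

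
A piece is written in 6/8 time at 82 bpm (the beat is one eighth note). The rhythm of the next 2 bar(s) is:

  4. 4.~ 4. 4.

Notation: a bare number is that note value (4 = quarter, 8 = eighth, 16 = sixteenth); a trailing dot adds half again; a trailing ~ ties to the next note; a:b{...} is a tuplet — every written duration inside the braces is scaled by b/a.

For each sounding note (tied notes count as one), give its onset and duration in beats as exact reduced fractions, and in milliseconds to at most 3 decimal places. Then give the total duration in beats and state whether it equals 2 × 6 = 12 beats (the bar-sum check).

1) 0.0ms=0b +2195.122ms=3b
2) 2195.122ms=3b +4390.244ms=6b
3) 6585.366ms=9b +2195.122ms=3b
Σ=12b of 12 (82bpm 6/8) — PASS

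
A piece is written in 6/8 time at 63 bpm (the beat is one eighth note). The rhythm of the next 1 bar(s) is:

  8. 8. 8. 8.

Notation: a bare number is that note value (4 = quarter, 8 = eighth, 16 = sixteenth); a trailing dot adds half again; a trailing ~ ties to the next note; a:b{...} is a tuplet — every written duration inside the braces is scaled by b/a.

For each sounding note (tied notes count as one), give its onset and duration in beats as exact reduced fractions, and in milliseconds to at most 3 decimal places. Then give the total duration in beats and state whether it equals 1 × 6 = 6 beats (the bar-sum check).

1) 0.0ms=0b +1428.571ms=3/2b
2) 1428.571ms=3/2b +1428.571ms=3/2b
3) 2857.143ms=3b +1428.571ms=3/2b
4) 4285.714ms=9/2b +1428.571ms=3/2b
Σ=6b of 6 (63bpm 6/8) — PASS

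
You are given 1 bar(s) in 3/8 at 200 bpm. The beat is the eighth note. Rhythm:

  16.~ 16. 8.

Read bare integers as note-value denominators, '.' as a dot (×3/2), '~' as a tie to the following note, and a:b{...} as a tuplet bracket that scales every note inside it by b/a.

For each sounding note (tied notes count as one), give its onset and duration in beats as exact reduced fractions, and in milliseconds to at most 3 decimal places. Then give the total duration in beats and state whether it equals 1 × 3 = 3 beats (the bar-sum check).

1) 0.0ms=0b +450.0ms=3/2b
2) 450.0ms=3/2b +450.0ms=3/2b
Σ=3b of 3 (200bpm 3/8) — PASS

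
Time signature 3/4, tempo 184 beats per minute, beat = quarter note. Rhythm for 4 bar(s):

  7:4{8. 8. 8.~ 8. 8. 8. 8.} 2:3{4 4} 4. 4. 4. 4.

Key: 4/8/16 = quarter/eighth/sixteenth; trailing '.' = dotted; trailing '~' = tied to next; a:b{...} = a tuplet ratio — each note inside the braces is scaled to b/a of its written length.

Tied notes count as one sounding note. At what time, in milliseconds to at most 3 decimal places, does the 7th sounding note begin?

1. 0.0ms @ 0 + 139.752ms (3/7)
2. 139.752ms @ 3/7 + 139.752ms (3/7)
3. 279.503ms @ 6/7 + 279.503ms (6/7)
4. 559.006ms @ 12/7 + 139.752ms (3/7)
5. 698.758ms @ 15/7 + 139.752ms (3/7)
6. 838.509ms @ 18/7 + 139.752ms (3/7)
7. 978.261ms @ 3 + 489.13ms (3/2)
8. 1467.391ms @ 9/2 + 489.13ms (3/2)
9. 1956.522ms @ 6 + 489.13ms (3/2)
10. 2445.652ms @ 15/2 + 489.13ms (3/2)
11. 2934.783ms @ 9 + 489.13ms (3/2)
12. 3423.913ms @ 21/2 + 489.13ms (3/2)

note 7 onset = 3b = 978.261ms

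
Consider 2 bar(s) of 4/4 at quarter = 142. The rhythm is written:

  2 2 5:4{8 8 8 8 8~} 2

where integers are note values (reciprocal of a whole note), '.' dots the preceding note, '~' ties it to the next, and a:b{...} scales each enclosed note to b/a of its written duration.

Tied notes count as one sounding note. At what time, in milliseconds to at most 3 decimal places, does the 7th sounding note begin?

note 7 onset = 28/5b = 2366.197ms

1. 0.0ms @ 0 + 845.07ms (2)
2. 845.07ms @ 2 + 845.07ms (2)
3. 1690.141ms @ 4 + 169.014ms (2/5)
4. 1859.155ms @ 22/5 + 169.014ms (2/5)
5. 2028.169ms @ 24/5 + 169.014ms (2/5)
6. 2197.183ms @ 26/5 + 169.014ms (2/5)
7. 2366.197ms @ 28/5 + 1014.085ms (12/5)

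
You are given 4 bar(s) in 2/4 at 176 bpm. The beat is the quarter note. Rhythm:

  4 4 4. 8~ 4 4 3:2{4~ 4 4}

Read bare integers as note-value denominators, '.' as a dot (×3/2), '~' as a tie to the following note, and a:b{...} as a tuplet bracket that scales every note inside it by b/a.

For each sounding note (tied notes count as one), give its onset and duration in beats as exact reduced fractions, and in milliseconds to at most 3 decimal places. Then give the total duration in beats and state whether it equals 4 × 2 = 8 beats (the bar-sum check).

1) 0.0ms=0b +340.909ms=1b
2) 340.909ms=1b +340.909ms=1b
3) 681.818ms=2b +511.364ms=3/2b
4) 1193.182ms=7/2b +511.364ms=3/2b
5) 1704.545ms=5b +340.909ms=1b
6) 2045.455ms=6b +454.545ms=4/3b
7) 2500.0ms=22/3b +227.273ms=2/3b
Σ=8b of 8 (176bpm 2/4) — PASS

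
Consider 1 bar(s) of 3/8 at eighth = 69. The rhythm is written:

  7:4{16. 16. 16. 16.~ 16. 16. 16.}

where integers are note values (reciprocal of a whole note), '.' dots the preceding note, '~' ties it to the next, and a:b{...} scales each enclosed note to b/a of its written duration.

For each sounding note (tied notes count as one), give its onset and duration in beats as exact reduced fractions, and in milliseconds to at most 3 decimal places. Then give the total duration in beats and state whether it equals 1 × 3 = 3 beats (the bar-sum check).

1) 0.0ms=0b +372.671ms=3/7b
2) 372.671ms=3/7b +372.671ms=3/7b
3) 745.342ms=6/7b +372.671ms=3/7b
4) 1118.012ms=9/7b +745.342ms=6/7b
5) 1863.354ms=15/7b +372.671ms=3/7b
6) 2236.025ms=18/7b +372.671ms=3/7b
Σ=3b of 3 (69bpm 3/8) — PASS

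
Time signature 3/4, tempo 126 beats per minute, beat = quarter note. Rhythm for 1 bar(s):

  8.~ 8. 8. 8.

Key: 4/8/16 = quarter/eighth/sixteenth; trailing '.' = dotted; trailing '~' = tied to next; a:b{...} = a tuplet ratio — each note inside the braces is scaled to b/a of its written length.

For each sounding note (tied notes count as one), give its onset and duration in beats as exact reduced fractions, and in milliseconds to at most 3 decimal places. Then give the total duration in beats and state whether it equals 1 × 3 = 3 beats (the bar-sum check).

1) 0.0ms=0b +714.286ms=3/2b
2) 714.286ms=3/2b +357.143ms=3/4b
3) 1071.429ms=9/4b +357.143ms=3/4b
Σ=3b of 3 (126bpm 3/4) — PASS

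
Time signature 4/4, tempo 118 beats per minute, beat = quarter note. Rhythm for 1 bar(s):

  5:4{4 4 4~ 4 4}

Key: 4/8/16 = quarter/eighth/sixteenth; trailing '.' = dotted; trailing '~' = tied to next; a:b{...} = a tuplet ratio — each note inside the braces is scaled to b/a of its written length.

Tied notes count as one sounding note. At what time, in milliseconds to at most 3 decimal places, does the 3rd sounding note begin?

1. 0.0ms @ 0 + 406.78ms (4/5)
2. 406.78ms @ 4/5 + 406.78ms (4/5)
3. 813.559ms @ 8/5 + 813.559ms (8/5)
4. 1627.119ms @ 16/5 + 406.78ms (4/5)

note 3 onset = 8/5b = 813.559ms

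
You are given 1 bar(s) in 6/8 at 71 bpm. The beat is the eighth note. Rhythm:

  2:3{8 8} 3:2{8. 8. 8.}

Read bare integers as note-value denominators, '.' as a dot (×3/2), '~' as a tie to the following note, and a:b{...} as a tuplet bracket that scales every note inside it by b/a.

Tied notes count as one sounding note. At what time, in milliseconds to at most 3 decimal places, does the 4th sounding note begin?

note 4 onset = 4b = 3380.282ms

1. 0.0ms @ 0 + 1267.606ms (3/2)
2. 1267.606ms @ 3/2 + 1267.606ms (3/2)
3. 2535.211ms @ 3 + 845.07ms (1)
4. 3380.282ms @ 4 + 845.07ms (1)
5. 4225.352ms @ 5 + 845.07ms (1)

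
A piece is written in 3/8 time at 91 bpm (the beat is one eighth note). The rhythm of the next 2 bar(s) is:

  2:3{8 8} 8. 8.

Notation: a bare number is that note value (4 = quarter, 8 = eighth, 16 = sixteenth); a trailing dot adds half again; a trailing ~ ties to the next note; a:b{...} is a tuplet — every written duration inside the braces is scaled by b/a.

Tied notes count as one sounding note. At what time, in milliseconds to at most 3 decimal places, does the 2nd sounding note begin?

note 2 onset = 3/2b = 989.011ms

1. 0.0ms @ 0 + 989.011ms (3/2)
2. 989.011ms @ 3/2 + 989.011ms (3/2)
3. 1978.022ms @ 3 + 989.011ms (3/2)
4. 2967.033ms @ 9/2 + 989.011ms (3/2)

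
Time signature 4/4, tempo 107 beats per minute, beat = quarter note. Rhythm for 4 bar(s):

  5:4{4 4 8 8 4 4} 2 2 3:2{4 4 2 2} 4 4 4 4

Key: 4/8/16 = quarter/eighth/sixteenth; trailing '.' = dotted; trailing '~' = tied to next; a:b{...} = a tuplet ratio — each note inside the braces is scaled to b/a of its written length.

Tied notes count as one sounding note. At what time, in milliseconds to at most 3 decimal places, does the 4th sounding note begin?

note 4 onset = 2b = 1121.495ms

1. 0.0ms @ 0 + 448.598ms (4/5)
2. 448.598ms @ 4/5 + 448.598ms (4/5)
3. 897.196ms @ 8/5 + 224.299ms (2/5)
4. 1121.495ms @ 2 + 224.299ms (2/5)
5. 1345.794ms @ 12/5 + 448.598ms (4/5)
6. 1794.393ms @ 16/5 + 448.598ms (4/5)
7. 2242.991ms @ 4 + 1121.495ms (2)
8. 3364.486ms @ 6 + 1121.495ms (2)
9. 4485.981ms @ 8 + 373.832ms (2/3)
10. 4859.813ms @ 26/3 + 373.832ms (2/3)
11. 5233.645ms @ 28/3 + 747.664ms (4/3)
12. 5981.308ms @ 32/3 + 747.664ms (4/3)
13. 6728.972ms @ 12 + 560.748ms (1)
14. 7289.72ms @ 13 + 560.748ms (1)
15. 7850.467ms @ 14 + 560.748ms (1)
16. 8411.215ms @ 15 + 560.748ms (1)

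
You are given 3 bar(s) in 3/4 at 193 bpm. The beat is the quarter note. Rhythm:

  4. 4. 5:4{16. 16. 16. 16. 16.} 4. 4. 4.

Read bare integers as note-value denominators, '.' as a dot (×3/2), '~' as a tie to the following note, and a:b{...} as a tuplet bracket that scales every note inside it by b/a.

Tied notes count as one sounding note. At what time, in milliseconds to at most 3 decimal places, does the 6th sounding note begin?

1. 0.0ms @ 0 + 466.321ms (3/2)
2. 466.321ms @ 3/2 + 466.321ms (3/2)
3. 932.642ms @ 3 + 93.264ms (3/10)
4. 1025.907ms @ 33/10 + 93.264ms (3/10)
5. 1119.171ms @ 18/5 + 93.264ms (3/10)
6. 1212.435ms @ 39/10 + 93.264ms (3/10)
7. 1305.699ms @ 21/5 + 93.264ms (3/10)
8. 1398.964ms @ 9/2 + 466.321ms (3/2)
9. 1865.285ms @ 6 + 466.321ms (3/2)
10. 2331.606ms @ 15/2 + 466.321ms (3/2)

note 6 onset = 39/10b = 1212.435ms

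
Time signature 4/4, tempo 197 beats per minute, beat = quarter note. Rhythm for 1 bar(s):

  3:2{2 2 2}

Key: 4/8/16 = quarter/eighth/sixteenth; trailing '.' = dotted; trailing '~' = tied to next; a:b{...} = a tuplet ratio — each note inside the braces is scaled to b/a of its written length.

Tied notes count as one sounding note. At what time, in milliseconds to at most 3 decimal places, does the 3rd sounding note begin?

1. 0.0ms @ 0 + 406.091ms (4/3)
2. 406.091ms @ 4/3 + 406.091ms (4/3)
3. 812.183ms @ 8/3 + 406.091ms (4/3)

note 3 onset = 8/3b = 812.183ms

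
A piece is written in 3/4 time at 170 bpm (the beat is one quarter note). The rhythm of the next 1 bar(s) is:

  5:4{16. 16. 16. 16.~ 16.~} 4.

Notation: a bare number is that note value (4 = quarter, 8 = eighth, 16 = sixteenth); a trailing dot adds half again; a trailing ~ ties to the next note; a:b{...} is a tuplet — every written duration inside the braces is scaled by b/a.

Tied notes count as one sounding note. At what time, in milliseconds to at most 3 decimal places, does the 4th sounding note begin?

1. 0.0ms @ 0 + 105.882ms (3/10)
2. 105.882ms @ 3/10 + 105.882ms (3/10)
3. 211.765ms @ 3/5 + 105.882ms (3/10)
4. 317.647ms @ 9/10 + 741.176ms (21/10)

note 4 onset = 9/10b = 317.647ms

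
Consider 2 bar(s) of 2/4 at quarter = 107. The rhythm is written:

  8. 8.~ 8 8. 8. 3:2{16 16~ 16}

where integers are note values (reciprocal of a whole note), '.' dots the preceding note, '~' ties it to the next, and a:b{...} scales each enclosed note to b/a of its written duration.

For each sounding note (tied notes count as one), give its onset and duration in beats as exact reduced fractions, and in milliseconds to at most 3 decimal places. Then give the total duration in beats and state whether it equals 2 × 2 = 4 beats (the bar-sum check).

1) 0.0ms=0b +420.561ms=3/4b
2) 420.561ms=3/4b +700.935ms=5/4b
3) 1121.495ms=2b +420.561ms=3/4b
4) 1542.056ms=11/4b +420.561ms=3/4b
5) 1962.617ms=7/2b +93.458ms=1/6b
6) 2056.075ms=11/3b +186.916ms=1/3b
Σ=4b of 4 (107bpm 2/4) — PASS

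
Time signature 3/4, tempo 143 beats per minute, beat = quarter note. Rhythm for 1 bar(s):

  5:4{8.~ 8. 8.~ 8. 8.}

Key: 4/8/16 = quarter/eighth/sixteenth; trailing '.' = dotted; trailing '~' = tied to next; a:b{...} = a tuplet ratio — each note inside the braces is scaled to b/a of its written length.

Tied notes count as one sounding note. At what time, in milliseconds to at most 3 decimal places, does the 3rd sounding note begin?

note 3 onset = 12/5b = 1006.993ms

1. 0.0ms @ 0 + 503.497ms (6/5)
2. 503.497ms @ 6/5 + 503.497ms (6/5)
3. 1006.993ms @ 12/5 + 251.748ms (3/5)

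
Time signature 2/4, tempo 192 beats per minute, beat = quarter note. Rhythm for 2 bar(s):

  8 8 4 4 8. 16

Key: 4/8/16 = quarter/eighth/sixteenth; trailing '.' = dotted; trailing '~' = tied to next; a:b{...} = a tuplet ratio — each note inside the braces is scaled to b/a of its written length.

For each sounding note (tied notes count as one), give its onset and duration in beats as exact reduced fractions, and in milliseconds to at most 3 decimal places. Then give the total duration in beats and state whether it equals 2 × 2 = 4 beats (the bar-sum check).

1) 0.0ms=0b +156.25ms=1/2b
2) 156.25ms=1/2b +156.25ms=1/2b
3) 312.5ms=1b +312.5ms=1b
4) 625.0ms=2b +312.5ms=1b
5) 937.5ms=3b +234.375ms=3/4b
6) 1171.875ms=15/4b +78.125ms=1/4b
Σ=4b of 4 (192bpm 2/4) — PASS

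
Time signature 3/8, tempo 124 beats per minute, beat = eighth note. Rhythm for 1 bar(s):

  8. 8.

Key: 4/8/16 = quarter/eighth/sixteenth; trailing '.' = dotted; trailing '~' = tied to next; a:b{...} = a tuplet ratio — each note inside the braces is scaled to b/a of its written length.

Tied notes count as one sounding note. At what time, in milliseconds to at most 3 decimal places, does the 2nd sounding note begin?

note 2 onset = 3/2b = 725.806ms

1. 0.0ms @ 0 + 725.806ms (3/2)
2. 725.806ms @ 3/2 + 725.806ms (3/2)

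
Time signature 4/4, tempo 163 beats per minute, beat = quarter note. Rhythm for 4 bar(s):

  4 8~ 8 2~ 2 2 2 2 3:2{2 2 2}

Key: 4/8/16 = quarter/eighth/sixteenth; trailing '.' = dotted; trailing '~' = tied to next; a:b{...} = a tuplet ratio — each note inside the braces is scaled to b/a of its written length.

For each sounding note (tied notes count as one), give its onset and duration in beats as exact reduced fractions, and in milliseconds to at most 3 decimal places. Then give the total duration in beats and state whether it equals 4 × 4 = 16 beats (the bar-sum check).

1) 0.0ms=0b +368.098ms=1b
2) 368.098ms=1b +368.098ms=1b
3) 736.196ms=2b +1472.393ms=4b
4) 2208.589ms=6b +736.196ms=2b
5) 2944.785ms=8b +736.196ms=2b
6) 3680.982ms=10b +736.196ms=2b
7) 4417.178ms=12b +490.798ms=4/3b
8) 4907.975ms=40/3b +490.798ms=4/3b
9) 5398.773ms=44/3b +490.798ms=4/3b
Σ=16b of 16 (163bpm 4/4) — PASS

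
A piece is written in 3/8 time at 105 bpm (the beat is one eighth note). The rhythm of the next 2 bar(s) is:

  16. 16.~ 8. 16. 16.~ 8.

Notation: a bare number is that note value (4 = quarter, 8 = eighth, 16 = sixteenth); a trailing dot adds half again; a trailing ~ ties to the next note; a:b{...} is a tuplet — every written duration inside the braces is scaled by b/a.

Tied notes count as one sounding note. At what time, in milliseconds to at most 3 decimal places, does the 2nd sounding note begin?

1. 0.0ms @ 0 + 428.571ms (3/4)
2. 428.571ms @ 3/4 + 1285.714ms (9/4)
3. 1714.286ms @ 3 + 428.571ms (3/4)
4. 2142.857ms @ 15/4 + 1285.714ms (9/4)

note 2 onset = 3/4b = 428.571ms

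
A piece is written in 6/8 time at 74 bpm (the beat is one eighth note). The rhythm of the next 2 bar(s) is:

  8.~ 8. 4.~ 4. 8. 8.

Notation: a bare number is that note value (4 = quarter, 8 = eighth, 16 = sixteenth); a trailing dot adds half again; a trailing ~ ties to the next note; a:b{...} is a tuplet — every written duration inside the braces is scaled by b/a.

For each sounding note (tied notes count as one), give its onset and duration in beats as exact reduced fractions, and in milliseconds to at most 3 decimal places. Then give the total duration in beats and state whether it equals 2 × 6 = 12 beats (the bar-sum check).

1) 0.0ms=0b +2432.432ms=3b
2) 2432.432ms=3b +4864.865ms=6b
3) 7297.297ms=9b +1216.216ms=3/2b
4) 8513.514ms=21/2b +1216.216ms=3/2b
Σ=12b of 12 (74bpm 6/8) — PASS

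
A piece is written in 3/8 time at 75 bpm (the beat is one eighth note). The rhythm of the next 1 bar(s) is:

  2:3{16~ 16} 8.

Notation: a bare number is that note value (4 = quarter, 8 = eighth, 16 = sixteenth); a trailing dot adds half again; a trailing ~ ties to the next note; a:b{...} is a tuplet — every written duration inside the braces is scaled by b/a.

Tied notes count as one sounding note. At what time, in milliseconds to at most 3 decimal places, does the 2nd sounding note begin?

note 2 onset = 3/2b = 1200.0ms

1. 0.0ms @ 0 + 1200.0ms (3/2)
2. 1200.0ms @ 3/2 + 1200.0ms (3/2)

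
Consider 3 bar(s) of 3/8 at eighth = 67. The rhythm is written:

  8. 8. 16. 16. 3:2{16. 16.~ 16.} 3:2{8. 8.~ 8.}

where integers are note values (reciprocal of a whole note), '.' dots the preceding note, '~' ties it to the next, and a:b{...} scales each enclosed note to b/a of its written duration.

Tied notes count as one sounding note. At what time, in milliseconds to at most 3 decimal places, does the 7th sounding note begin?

note 7 onset = 6b = 5373.134ms

1. 0.0ms @ 0 + 1343.284ms (3/2)
2. 1343.284ms @ 3/2 + 1343.284ms (3/2)
3. 2686.567ms @ 3 + 671.642ms (3/4)
4. 3358.209ms @ 15/4 + 671.642ms (3/4)
5. 4029.851ms @ 9/2 + 447.761ms (1/2)
6. 4477.612ms @ 5 + 895.522ms (1)
7. 5373.134ms @ 6 + 895.522ms (1)
8. 6268.657ms @ 7 + 1791.045ms (2)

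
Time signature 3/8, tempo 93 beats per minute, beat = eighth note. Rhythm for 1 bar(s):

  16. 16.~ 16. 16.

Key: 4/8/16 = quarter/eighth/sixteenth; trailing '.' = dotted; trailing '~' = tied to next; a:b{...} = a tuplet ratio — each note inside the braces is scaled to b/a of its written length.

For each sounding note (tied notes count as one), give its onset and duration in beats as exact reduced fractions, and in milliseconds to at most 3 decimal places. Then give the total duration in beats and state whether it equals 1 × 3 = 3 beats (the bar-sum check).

1) 0.0ms=0b +483.871ms=3/4b
2) 483.871ms=3/4b +967.742ms=3/2b
3) 1451.613ms=9/4b +483.871ms=3/4b
Σ=3b of 3 (93bpm 3/8) — PASS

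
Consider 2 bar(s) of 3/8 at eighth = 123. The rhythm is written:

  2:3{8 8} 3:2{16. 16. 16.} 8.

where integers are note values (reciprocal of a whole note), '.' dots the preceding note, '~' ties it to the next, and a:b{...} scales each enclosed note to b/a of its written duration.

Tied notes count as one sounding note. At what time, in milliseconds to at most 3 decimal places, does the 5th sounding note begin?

note 5 onset = 4b = 1951.22ms

1. 0.0ms @ 0 + 731.707ms (3/2)
2. 731.707ms @ 3/2 + 731.707ms (3/2)
3. 1463.415ms @ 3 + 243.902ms (1/2)
4. 1707.317ms @ 7/2 + 243.902ms (1/2)
5. 1951.22ms @ 4 + 243.902ms (1/2)
6. 2195.122ms @ 9/2 + 731.707ms (3/2)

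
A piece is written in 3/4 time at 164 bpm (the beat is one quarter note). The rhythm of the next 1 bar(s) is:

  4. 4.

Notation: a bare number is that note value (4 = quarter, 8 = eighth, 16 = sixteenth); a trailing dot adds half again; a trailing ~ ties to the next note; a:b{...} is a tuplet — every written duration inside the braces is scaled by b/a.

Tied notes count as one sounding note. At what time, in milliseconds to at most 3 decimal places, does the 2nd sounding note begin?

1. 0.0ms @ 0 + 548.78ms (3/2)
2. 548.78ms @ 3/2 + 548.78ms (3/2)

note 2 onset = 3/2b = 548.78ms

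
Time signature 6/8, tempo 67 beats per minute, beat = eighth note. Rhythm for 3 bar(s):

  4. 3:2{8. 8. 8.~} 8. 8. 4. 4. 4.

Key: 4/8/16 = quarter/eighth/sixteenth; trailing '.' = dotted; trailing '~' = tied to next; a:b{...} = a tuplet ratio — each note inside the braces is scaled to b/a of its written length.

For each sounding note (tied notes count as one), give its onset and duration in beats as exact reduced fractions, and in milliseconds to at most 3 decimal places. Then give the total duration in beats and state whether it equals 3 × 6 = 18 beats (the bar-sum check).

1) 0.0ms=0b +2686.567ms=3b
2) 2686.567ms=3b +895.522ms=1b
3) 3582.09ms=4b +895.522ms=1b
4) 4477.612ms=5b +2238.806ms=5/2b
5) 6716.418ms=15/2b +1343.284ms=3/2b
6) 8059.701ms=9b +2686.567ms=3b
7) 10746.269ms=12b +2686.567ms=3b
8) 13432.836ms=15b +2686.567ms=3b
Σ=18b of 18 (67bpm 6/8) — PASS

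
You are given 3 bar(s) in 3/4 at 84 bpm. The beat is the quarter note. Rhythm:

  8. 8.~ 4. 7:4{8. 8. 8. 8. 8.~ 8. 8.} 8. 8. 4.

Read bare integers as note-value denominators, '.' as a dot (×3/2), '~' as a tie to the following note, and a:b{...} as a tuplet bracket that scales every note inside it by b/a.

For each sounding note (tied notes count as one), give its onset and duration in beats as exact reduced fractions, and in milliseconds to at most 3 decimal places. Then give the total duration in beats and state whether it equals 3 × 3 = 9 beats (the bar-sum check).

1) 0.0ms=0b +535.714ms=3/4b
2) 535.714ms=3/4b +1607.143ms=9/4b
3) 2142.857ms=3b +306.122ms=3/7b
4) 2448.98ms=24/7b +306.122ms=3/7b
5) 2755.102ms=27/7b +306.122ms=3/7b
6) 3061.224ms=30/7b +306.122ms=3/7b
7) 3367.347ms=33/7b +612.245ms=6/7b
8) 3979.592ms=39/7b +306.122ms=3/7b
9) 4285.714ms=6b +535.714ms=3/4b
10) 4821.429ms=27/4b +535.714ms=3/4b
11) 5357.143ms=15/2b +1071.429ms=3/2b
Σ=9b of 9 (84bpm 3/4) — PASS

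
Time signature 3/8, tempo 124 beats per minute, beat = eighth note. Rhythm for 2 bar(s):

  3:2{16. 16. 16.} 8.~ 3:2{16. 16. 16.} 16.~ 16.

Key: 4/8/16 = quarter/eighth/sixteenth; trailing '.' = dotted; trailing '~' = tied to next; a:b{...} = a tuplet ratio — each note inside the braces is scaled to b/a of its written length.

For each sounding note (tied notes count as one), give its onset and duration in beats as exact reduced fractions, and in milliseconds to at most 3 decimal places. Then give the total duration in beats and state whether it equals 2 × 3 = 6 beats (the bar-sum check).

1) 0.0ms=0b +241.935ms=1/2b
2) 241.935ms=1/2b +241.935ms=1/2b
3) 483.871ms=1b +241.935ms=1/2b
4) 725.806ms=3/2b +967.742ms=2b
5) 1693.548ms=7/2b +241.935ms=1/2b
6) 1935.484ms=4b +241.935ms=1/2b
7) 2177.419ms=9/2b +725.806ms=3/2b
Σ=6b of 6 (124bpm 3/8) — PASS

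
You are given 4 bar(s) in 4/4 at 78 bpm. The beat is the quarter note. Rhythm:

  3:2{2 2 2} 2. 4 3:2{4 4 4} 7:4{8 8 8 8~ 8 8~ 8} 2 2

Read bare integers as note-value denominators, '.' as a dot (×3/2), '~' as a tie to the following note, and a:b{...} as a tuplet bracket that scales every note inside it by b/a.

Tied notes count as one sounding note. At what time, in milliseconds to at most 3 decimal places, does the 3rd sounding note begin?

1. 0.0ms @ 0 + 1025.641ms (4/3)
2. 1025.641ms @ 4/3 + 1025.641ms (4/3)
3. 2051.282ms @ 8/3 + 1025.641ms (4/3)
4. 3076.923ms @ 4 + 2307.692ms (3)
5. 5384.615ms @ 7 + 769.231ms (1)
6. 6153.846ms @ 8 + 512.821ms (2/3)
7. 6666.667ms @ 26/3 + 512.821ms (2/3)
8. 7179.487ms @ 28/3 + 512.821ms (2/3)
9. 7692.308ms @ 10 + 219.78ms (2/7)
10. 7912.088ms @ 72/7 + 219.78ms (2/7)
11. 8131.868ms @ 74/7 + 219.78ms (2/7)
12. 8351.648ms @ 76/7 + 439.56ms (4/7)
13. 8791.209ms @ 80/7 + 439.56ms (4/7)
14. 9230.769ms @ 12 + 1538.462ms (2)
15. 10769.231ms @ 14 + 1538.462ms (2)

note 3 onset = 8/3b = 2051.282ms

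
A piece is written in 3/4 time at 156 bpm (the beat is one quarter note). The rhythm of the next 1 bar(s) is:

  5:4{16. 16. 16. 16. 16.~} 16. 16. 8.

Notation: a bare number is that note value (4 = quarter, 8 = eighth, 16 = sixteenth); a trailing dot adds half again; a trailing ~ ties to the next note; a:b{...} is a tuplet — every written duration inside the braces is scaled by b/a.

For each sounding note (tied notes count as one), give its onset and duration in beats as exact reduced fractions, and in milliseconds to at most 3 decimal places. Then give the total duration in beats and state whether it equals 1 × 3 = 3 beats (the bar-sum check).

1) 0.0ms=0b +115.385ms=3/10b
2) 115.385ms=3/10b +115.385ms=3/10b
3) 230.769ms=3/5b +115.385ms=3/10b
4) 346.154ms=9/10b +115.385ms=3/10b
5) 461.538ms=6/5b +259.615ms=27/40b
6) 721.154ms=15/8b +144.231ms=3/8b
7) 865.385ms=9/4b +288.462ms=3/4b
Σ=3b of 3 (156bpm 3/4) — PASS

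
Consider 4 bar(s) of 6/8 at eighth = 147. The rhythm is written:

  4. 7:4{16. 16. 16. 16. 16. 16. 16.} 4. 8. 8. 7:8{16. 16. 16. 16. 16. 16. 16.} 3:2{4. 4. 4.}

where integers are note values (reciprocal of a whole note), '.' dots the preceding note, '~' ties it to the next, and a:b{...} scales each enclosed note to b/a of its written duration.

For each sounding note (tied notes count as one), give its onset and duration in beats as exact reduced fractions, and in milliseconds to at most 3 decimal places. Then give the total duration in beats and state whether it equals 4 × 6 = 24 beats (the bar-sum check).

1) 0.0ms=0b +1224.49ms=3b
2) 1224.49ms=3b +174.927ms=3/7b
3) 1399.417ms=24/7b +174.927ms=3/7b
4) 1574.344ms=27/7b +174.927ms=3/7b
5) 1749.271ms=30/7b +174.927ms=3/7b
6) 1924.198ms=33/7b +174.927ms=3/7b
7) 2099.125ms=36/7b +174.927ms=3/7b
8) 2274.052ms=39/7b +174.927ms=3/7b
9) 2448.98ms=6b +1224.49ms=3b
10) 3673.469ms=9b +612.245ms=3/2b
11) 4285.714ms=21/2b +612.245ms=3/2b
12) 4897.959ms=12b +349.854ms=6/7b
13) 5247.813ms=90/7b +349.854ms=6/7b
14) 5597.668ms=96/7b +349.854ms=6/7b
15) 5947.522ms=102/7b +349.854ms=6/7b
16) 6297.376ms=108/7b +349.854ms=6/7b
17) 6647.23ms=114/7b +349.854ms=6/7b
18) 6997.085ms=120/7b +349.854ms=6/7b
19) 7346.939ms=18b +816.327ms=2b
20) 8163.265ms=20b +816.327ms=2b
21) 8979.592ms=22b +816.327ms=2b
Σ=24b of 24 (147bpm 6/8) — PASS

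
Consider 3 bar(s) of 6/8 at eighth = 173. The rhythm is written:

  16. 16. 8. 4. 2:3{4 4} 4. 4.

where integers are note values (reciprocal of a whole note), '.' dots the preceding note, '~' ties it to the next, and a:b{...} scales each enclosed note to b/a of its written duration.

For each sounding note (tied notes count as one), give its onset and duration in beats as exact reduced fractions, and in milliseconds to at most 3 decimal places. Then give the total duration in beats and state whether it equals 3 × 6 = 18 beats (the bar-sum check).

1) 0.0ms=0b +260.116ms=3/4b
2) 260.116ms=3/4b +260.116ms=3/4b
3) 520.231ms=3/2b +520.231ms=3/2b
4) 1040.462ms=3b +1040.462ms=3b
5) 2080.925ms=6b +1040.462ms=3b
6) 3121.387ms=9b +1040.462ms=3b
7) 4161.85ms=12b +1040.462ms=3b
8) 5202.312ms=15b +1040.462ms=3b
Σ=18b of 18 (173bpm 6/8) — PASS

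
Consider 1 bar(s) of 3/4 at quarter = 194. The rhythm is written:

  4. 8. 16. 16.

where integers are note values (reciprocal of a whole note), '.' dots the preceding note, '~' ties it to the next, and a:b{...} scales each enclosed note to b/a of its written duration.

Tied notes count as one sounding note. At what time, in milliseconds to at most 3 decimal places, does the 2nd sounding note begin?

1. 0.0ms @ 0 + 463.918ms (3/2)
2. 463.918ms @ 3/2 + 231.959ms (3/4)
3. 695.876ms @ 9/4 + 115.979ms (3/8)
4. 811.856ms @ 21/8 + 115.979ms (3/8)

note 2 onset = 3/2b = 463.918ms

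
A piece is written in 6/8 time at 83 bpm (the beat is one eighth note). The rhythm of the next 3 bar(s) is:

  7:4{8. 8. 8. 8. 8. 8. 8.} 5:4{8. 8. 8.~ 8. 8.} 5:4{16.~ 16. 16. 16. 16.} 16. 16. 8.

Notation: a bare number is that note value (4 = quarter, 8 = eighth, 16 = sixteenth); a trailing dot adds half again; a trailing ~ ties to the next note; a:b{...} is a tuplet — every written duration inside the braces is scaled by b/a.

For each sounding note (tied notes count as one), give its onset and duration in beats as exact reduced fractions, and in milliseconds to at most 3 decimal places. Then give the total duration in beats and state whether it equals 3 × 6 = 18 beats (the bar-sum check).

1) 0.0ms=0b +619.621ms=6/7b
2) 619.621ms=6/7b +619.621ms=6/7b
3) 1239.243ms=12/7b +619.621ms=6/7b
4) 1858.864ms=18/7b +619.621ms=6/7b
5) 2478.485ms=24/7b +619.621ms=6/7b
6) 3098.107ms=30/7b +619.621ms=6/7b
7) 3717.728ms=36/7b +619.621ms=6/7b
8) 4337.349ms=6b +867.47ms=6/5b
9) 5204.819ms=36/5b +867.47ms=6/5b
10) 6072.289ms=42/5b +1734.94ms=12/5b
11) 7807.229ms=54/5b +867.47ms=6/5b
12) 8674.699ms=12b +867.47ms=6/5b
13) 9542.169ms=66/5b +433.735ms=3/5b
14) 9975.904ms=69/5b +433.735ms=3/5b
15) 10409.639ms=72/5b +433.735ms=3/5b
16) 10843.373ms=15b +542.169ms=3/4b
17) 11385.542ms=63/4b +542.169ms=3/4b
18) 11927.711ms=33/2b +1084.337ms=3/2b
Σ=18b of 18 (83bpm 6/8) — PASS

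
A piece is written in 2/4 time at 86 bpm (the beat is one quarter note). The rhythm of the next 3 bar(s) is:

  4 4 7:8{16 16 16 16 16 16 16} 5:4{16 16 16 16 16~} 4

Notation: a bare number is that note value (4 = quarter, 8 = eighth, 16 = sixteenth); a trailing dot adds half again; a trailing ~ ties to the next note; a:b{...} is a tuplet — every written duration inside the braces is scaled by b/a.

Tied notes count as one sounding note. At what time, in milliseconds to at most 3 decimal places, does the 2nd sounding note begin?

1. 0.0ms @ 0 + 697.674ms (1)
2. 697.674ms @ 1 + 697.674ms (1)
3. 1395.349ms @ 2 + 199.336ms (2/7)
4. 1594.684ms @ 16/7 + 199.336ms (2/7)
5. 1794.02ms @ 18/7 + 199.336ms (2/7)
6. 1993.355ms @ 20/7 + 199.336ms (2/7)
7. 2192.691ms @ 22/7 + 199.336ms (2/7)
8. 2392.027ms @ 24/7 + 199.336ms (2/7)
9. 2591.362ms @ 26/7 + 199.336ms (2/7)
10. 2790.698ms @ 4 + 139.535ms (1/5)
11. 2930.233ms @ 21/5 + 139.535ms (1/5)
12. 3069.767ms @ 22/5 + 139.535ms (1/5)
13. 3209.302ms @ 23/5 + 139.535ms (1/5)
14. 3348.837ms @ 24/5 + 837.209ms (6/5)

note 2 onset = 1b = 697.674ms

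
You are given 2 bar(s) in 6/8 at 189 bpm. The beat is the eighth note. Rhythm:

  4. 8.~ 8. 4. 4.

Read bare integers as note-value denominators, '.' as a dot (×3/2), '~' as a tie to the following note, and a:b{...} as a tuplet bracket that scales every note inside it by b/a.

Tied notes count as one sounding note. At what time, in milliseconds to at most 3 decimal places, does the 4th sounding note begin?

1. 0.0ms @ 0 + 952.381ms (3)
2. 952.381ms @ 3 + 952.381ms (3)
3. 1904.762ms @ 6 + 952.381ms (3)
4. 2857.143ms @ 9 + 952.381ms (3)

note 4 onset = 9b = 2857.143ms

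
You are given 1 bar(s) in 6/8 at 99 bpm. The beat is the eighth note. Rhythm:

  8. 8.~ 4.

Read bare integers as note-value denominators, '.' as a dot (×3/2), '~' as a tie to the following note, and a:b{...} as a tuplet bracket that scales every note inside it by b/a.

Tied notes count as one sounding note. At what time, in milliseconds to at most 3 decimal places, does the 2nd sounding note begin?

note 2 onset = 3/2b = 909.091ms

1. 0.0ms @ 0 + 909.091ms (3/2)
2. 909.091ms @ 3/2 + 2727.273ms (9/2)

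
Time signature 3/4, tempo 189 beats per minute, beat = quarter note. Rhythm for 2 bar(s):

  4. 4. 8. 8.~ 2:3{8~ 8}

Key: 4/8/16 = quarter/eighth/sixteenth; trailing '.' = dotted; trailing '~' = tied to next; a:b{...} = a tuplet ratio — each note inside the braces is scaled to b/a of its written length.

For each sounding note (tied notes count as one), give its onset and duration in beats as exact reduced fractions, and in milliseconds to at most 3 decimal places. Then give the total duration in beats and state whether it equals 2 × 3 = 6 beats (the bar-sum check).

1) 0.0ms=0b +476.19ms=3/2b
2) 476.19ms=3/2b +476.19ms=3/2b
3) 952.381ms=3b +238.095ms=3/4b
4) 1190.476ms=15/4b +714.286ms=9/4b
Σ=6b of 6 (189bpm 3/4) — PASS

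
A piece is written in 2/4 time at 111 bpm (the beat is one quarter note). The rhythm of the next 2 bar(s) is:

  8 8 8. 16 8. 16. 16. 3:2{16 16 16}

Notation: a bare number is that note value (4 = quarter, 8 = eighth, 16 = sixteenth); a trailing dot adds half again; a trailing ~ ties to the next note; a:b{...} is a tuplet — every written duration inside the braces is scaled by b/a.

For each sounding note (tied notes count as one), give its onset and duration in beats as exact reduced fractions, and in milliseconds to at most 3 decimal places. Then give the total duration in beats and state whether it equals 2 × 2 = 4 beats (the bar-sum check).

1) 0.0ms=0b +270.27ms=1/2b
2) 270.27ms=1/2b +270.27ms=1/2b
3) 540.541ms=1b +405.405ms=3/4b
4) 945.946ms=7/4b +135.135ms=1/4b
5) 1081.081ms=2b +405.405ms=3/4b
6) 1486.486ms=11/4b +202.703ms=3/8b
7) 1689.189ms=25/8b +202.703ms=3/8b
8) 1891.892ms=7/2b +90.09ms=1/6b
9) 1981.982ms=11/3b +90.09ms=1/6b
10) 2072.072ms=23/6b +90.09ms=1/6b
Σ=4b of 4 (111bpm 2/4) — PASS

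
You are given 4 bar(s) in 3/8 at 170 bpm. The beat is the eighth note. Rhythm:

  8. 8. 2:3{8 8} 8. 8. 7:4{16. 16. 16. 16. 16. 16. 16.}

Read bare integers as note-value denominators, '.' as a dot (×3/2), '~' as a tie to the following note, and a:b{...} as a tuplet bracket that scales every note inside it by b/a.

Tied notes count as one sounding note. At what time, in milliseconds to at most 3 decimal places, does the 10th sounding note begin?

1. 0.0ms @ 0 + 529.412ms (3/2)
2. 529.412ms @ 3/2 + 529.412ms (3/2)
3. 1058.824ms @ 3 + 529.412ms (3/2)
4. 1588.235ms @ 9/2 + 529.412ms (3/2)
5. 2117.647ms @ 6 + 529.412ms (3/2)
6. 2647.059ms @ 15/2 + 529.412ms (3/2)
7. 3176.471ms @ 9 + 151.261ms (3/7)
8. 3327.731ms @ 66/7 + 151.261ms (3/7)
9. 3478.992ms @ 69/7 + 151.261ms (3/7)
10. 3630.252ms @ 72/7 + 151.261ms (3/7)
11. 3781.513ms @ 75/7 + 151.261ms (3/7)
12. 3932.773ms @ 78/7 + 151.261ms (3/7)
13. 4084.034ms @ 81/7 + 151.261ms (3/7)

note 10 onset = 72/7b = 3630.252ms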